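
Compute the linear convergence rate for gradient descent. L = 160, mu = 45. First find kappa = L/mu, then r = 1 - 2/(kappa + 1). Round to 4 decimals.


Step 1: Compute the condition number.
kappa = L/mu = 160/45 = 3.5556
Step 2: Compute the convergence rate.
r = 1 - 2/(kappa + 1) = 1 - 2*mu/(L + mu) = (L - mu)/(L + mu) = 115/205 = 0.561


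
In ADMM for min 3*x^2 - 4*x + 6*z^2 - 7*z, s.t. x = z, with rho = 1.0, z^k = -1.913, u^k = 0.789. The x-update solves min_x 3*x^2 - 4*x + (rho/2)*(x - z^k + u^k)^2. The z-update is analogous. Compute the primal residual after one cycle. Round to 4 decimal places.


ADMM iteration with rho = 1.0, z^k = -1.913, u^k = 0.789
Step 1: x-update.
Minimize 3*x^2 - 4*x + (1.0/2)*(x + 1.913 + 0.789)^2
FOC: (2*3 + 1.0)*x = 4 + 1.0*(-1.913 - 0.789)
x^{k+1} = 0.1854
Step 2: z-update.
Minimize 6*z^2 - 7*z + (1.0/2)*(0.1854 - z + 0.789)^2
FOC: (2*6 + 1.0)*z = 7 + 1.0*(0.1854 + 0.789)
z^{k+1} = 0.6134
Step 3: u-update.
u^{k+1} = 0.789 + 0.1854 - 0.6134 = 0.361
Step 4: Primal residual = |0.1854 - 0.6134| = 0.428


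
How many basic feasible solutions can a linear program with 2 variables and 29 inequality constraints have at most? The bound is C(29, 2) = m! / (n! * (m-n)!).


Each vertex corresponds to some choice of n active constraints out of m, so the number of vertices is at most C(m, n) = m! / (n!(m-n)!).
m = 29, n = 2
Numerator: 29 * 28
Denominator: 2! = 2
C(29, 2) = 406


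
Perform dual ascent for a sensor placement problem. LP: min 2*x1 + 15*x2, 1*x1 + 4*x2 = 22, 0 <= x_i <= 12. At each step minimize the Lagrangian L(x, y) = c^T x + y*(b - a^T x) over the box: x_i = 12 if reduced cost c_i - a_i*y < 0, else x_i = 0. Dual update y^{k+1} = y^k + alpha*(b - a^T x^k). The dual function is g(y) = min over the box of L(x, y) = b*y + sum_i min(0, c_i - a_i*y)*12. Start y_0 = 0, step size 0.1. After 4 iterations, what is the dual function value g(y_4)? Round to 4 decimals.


Dual ascent for LP: min 2*x1 + 15*x2, 1*x1 + 4*x2 = 22, 0 <= x_i <= 12
Step 1: y^k = 0.0, reduced costs: (2.0, 15.0)
  x^k = (0.0, 0.0), subgradient = b - a^T x = 22.0
  y^{k+1} = 0.0 + 0.1*22.0 = 2.2
Step 2: y^k = 2.2, reduced costs: (-0.2, 6.2)
  x^k = (12.0, 0.0), subgradient = b - a^T x = 10.0
  y^{k+1} = 2.2 + 0.1*10.0 = 3.2
Step 3: y^k = 3.2, reduced costs: (-1.2, 2.2)
  x^k = (12.0, 0.0), subgradient = b - a^T x = 10.0
  y^{k+1} = 3.2 + 0.1*10.0 = 4.2
Step 4: y^k = 4.2, reduced costs: (-2.2, -1.8)
  x^k = (12.0, 12.0), subgradient = b - a^T x = -38.0
  y^{k+1} = 4.2 + 0.1*-38.0 = 0.4
Dual objective at y_4 = 0.4: reduced costs (1.6, 13.4), box minimizer x = (0.0, 0.0)
g(y_4) = b*y + (c1 - a1*y)*x1 + (c2 - a2*y)*x2 = 22*0.4 + 1.6*0.0 + 13.4*0.0 = 8.8 + 0.0 + 0.0 = 8.8


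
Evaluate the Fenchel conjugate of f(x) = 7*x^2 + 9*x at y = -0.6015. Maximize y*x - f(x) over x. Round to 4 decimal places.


f*(y) = sup_x {y*x - a*x^2 - b*x} = sup_x {(y-b)*x - a*x^2}
FOC: (y - b) - 2a*x = 0 => x* = (y - b)/(2a)
x* = (-0.6015 - 9)/(2*7) = -0.6858
f*(-0.6015) = (y-b)^2/(4a) = (-0.6015 - 9)^2/(4*7)
= 92.1888/28 = 3.2925


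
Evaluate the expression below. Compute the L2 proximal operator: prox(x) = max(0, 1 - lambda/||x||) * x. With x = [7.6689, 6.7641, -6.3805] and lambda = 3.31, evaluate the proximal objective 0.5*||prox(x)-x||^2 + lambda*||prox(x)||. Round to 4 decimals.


Step 1: Compute ||x||.
||x|| = 12.053
Step 2: Compute scaling factor.
scale = max(0, 1 - 3.31/12.053) = 0.7254
Step 3: prox(x) = [5.5629, 4.9065, -4.6283]
||prox(x)|| = 8.743
Step 4: Proximal objective.
0.5*||prox-x||^2 = 5.4781
lambda*||prox|| = 28.9393
Total = 34.4175


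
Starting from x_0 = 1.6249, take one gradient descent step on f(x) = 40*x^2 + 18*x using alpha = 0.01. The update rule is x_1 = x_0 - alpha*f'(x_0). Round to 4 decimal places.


We compute the gradient at x_0 and apply the update.
f'(x) = 80*x + 18
f'(1.6249) = 80*1.6249 + 18 = 147.992
x_1 = 1.6249 - 0.01*147.992 = 0.145


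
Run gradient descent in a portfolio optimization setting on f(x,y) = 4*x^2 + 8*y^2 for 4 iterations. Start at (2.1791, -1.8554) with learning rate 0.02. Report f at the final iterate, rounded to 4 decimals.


Gradient descent on f(x,y) = 4*x^2 + 8*y^2.
Starting point: (2.1791, -1.8554), alpha = 0.02
Step 1: grad_x = 2*4*2.1791 = 17.4328, grad_y = 2*8*-1.8554 = -29.6864
  x_1 = 2.1791 - 0.02*17.4328 = 1.8304
  y_1 = -1.8554 - 0.02*-29.6864 = -1.2617
Step 2: grad_x = 2*4*1.8304 = 14.6436, grad_y = 2*8*-1.2617 = -20.1868
  x_2 = 1.8304 - 0.02*14.6436 = 1.5376
  y_2 = -1.2617 - 0.02*-20.1868 = -0.8579
Step 3: grad_x = 2*4*1.5376 = 12.3006, grad_y = 2*8*-0.8579 = -13.727
  x_3 = 1.5376 - 0.02*12.3006 = 1.2916
  y_3 = -0.8579 - 0.02*-13.727 = -0.5834
Step 4: grad_x = 2*4*1.2916 = 10.3325, grad_y = 2*8*-0.5834 = -9.3344
  x_4 = 1.2916 - 0.02*10.3325 = 1.0849
  y_4 = -0.5834 - 0.02*-9.3344 = -0.3967
f(1.0849, -0.3967) = 4*1.0849^2 + 8*(-0.3967)^2 = 5.9672


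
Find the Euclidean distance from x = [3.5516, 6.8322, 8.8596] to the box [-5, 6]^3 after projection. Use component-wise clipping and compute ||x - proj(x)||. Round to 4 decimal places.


Project each component onto [-5, 6].
clip(3.5516) = 3.5516, clip(6.8322) = 6.0, clip(8.8596) = 6.0
Projection = [3.5516, 6.0, 6.0]
Squared diffs: [0.0, 0.6926, 8.1773]
Distance = sqrt(8.8699) = 2.9782


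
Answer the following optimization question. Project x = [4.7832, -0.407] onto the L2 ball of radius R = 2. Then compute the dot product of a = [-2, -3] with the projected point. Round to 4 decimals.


Step 1: Compute ||x|| (intermediates to 6 decimals).
||x|| = sqrt(4.7832^2 + (-0.407)^2) = 4.800484
Step 2: Project.
Since ||x|| > R, scale = R/||x|| = 2/4.800484 = 0.416625, proj(x) = scale * x
proj(x) = [1.992801, -0.169566]
Step 3: Dot product.
a^T * proj(x) = -2*1.992801 - 3*(-0.169566) = -3.4769


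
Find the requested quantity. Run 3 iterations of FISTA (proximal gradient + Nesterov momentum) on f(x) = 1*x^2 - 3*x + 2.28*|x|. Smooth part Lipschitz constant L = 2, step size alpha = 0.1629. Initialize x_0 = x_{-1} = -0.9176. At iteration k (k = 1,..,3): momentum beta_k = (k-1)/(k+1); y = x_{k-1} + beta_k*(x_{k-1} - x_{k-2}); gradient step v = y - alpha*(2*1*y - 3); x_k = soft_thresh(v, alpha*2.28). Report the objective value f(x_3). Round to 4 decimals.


FISTA on f(x) = 1*x^2 - 3*x + 2.28*|x|
L = 2, alpha = 0.1629
Iteration 1: beta = 0.0, y = -0.9176 + 0.0*(-0.9176 + 0.9176) = -0.9176
  grad(y) = -4.8352, v = y - alpha*grad = -0.1299
  prox(v) = soft_thresh(-0.1299, 0.3714) = 0.0
Iteration 2: beta = 0.3333, y = 0.0 + 0.3333*(0.0 + 0.9176) = 0.3059
  grad(y) = -2.3883, v = y - alpha*grad = 0.6949
  prox(v) = soft_thresh(0.6949, 0.3714) = 0.3235
Iteration 3: beta = 0.5, y = 0.3235 + 0.5*(0.3235 - 0.0) = 0.4853
  grad(y) = -2.0295, v = y - alpha*grad = 0.8159
  prox(v) = soft_thresh(0.8159, 0.3714) = 0.4444
f(x_3) = 1*0.4444^2 - 3*0.4444 + 2.28*|0.4444| = -0.1225


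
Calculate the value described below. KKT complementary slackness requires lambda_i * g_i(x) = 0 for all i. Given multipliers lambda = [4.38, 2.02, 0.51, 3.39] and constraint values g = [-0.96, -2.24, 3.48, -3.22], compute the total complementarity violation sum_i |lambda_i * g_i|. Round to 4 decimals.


KKT complementary slackness check:
lambda_1 * g_1 = 4.38 * -0.96 = -4.2048
lambda_2 * g_2 = 2.02 * -2.24 = -4.5248
lambda_3 * g_3 = 0.51 * 3.48 = 1.7748
lambda_4 * g_4 = 3.39 * -3.22 = -10.9158
Total violation = 4.2048 + 4.5248 + 1.7748 + 10.9158 = 21.4202


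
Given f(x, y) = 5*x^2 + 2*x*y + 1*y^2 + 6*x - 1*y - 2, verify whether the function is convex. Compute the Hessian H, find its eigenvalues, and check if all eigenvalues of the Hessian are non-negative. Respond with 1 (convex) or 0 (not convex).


The Hessian of f(x,y) = 5*x^2 + 2*x*y + 1*y^2 + 6*x - 1*y - 2 is:
H = [[10, 2], [2, 2]]
Trace = 10 + 2 = 12
Determinant = 10*2 - (2)^2 = 16
Discriminant = (12)^2 - 4*16 = 80.0
Eigenvalues: lambda_1 = 1.5279, lambda_2 = 10.4721
The function is convex.

1


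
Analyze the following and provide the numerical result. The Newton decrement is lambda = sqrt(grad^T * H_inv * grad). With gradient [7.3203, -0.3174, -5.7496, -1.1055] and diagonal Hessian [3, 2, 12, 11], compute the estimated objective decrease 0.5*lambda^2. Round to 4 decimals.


Step 1: H is diagonal, so H^(-1) * g = [2.4401, -0.1587, -0.4791, -0.1005].
Step 2: g^T H^(-1) g = sum_i g_i^2 / H_ii
  = (7.3203)^2/3 + (-0.3174)^2/2 + (-5.7496)^2/12 + (-1.1055)^2/11
  = 17.8623 + 0.0504 + 2.7548 + 0.1111 = 20.7786
Step 3: Objective decrease = 0.5 * g^T H^(-1) g = 10.3893


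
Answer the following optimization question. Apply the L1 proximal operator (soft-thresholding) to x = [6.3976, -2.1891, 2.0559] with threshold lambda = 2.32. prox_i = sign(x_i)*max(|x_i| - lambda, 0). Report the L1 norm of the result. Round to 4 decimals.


Soft-thresholding with lambda = 2.32:
prox(6.3976) = sign(6.3976)*max(|6.3976| - 2.32, 0) = 4.0776
prox(-2.1891) = sign(-2.1891)*max(|-2.1891| - 2.32, 0) = 0.0
prox(2.0559) = sign(2.0559)*max(|2.0559| - 2.32, 0) = 0.0
prox(x) = [4.0776, 0.0, 0.0]
||prox(x)||_1 = 4.0776 + 0.0 + 0.0 = 4.0776


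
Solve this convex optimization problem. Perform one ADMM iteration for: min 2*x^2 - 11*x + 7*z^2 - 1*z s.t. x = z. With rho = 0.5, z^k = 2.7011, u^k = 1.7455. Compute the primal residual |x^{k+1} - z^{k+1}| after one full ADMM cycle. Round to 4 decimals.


ADMM iteration with rho = 0.5, z^k = 2.7011, u^k = 1.7455
Step 1: x-update.
Minimize 2*x^2 - 11*x + (0.5/2)*(x - 2.7011 + 1.7455)^2
FOC: (2*2 + 0.5)*x = 11 + 0.5*(2.7011 - 1.7455)
x^{k+1} = 2.5506
Step 2: z-update.
Minimize 7*z^2 - 1*z + (0.5/2)*(2.5506 - z + 1.7455)^2
FOC: (2*7 + 0.5)*z = 1 + 0.5*(2.5506 + 1.7455)
z^{k+1} = 0.2171
Step 3: u-update.
u^{k+1} = 1.7455 + 2.5506 - 0.2171 = 4.079
Step 4: Primal residual = |2.5506 - 0.2171| = 2.3335


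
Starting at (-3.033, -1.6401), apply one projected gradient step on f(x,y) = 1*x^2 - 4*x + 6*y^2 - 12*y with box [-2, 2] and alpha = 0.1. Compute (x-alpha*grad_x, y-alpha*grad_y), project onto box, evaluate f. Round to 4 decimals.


Step 1: Compute gradient at (-3.033, -1.6401).
grad_x = 2*1*-3.033 - 4 = -10.066
grad_y = 2*6*-1.6401 - 12 = -31.6812
Step 2: Gradient step.
x_raw = -3.033 - 0.1*-10.066 = -2.0264
y_raw = -1.6401 - 0.1*-31.6812 = 1.528
Step 3: Project onto [-2, 2].
x_proj = clip(-2.0264) = -2.0
y_proj = clip(1.528) = 1.528
Step 4: Evaluate f.
f(-2.0, 1.528) = 7.6728


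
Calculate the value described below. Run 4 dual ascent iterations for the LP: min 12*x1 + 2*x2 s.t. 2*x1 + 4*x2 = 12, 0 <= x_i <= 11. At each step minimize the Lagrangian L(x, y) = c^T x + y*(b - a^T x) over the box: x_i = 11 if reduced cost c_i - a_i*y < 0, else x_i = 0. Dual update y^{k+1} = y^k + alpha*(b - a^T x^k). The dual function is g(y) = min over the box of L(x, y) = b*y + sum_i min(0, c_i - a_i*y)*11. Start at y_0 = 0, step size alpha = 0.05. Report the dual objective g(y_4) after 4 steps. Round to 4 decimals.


Dual ascent for LP: min 12*x1 + 2*x2, 2*x1 + 4*x2 = 12, 0 <= x_i <= 11
Step 1: y^k = 0.0, reduced costs: (12.0, 2.0)
  x^k = (0.0, 0.0), subgradient = b - a^T x = 12.0
  y^{k+1} = 0.0 + 0.05*12.0 = 0.6
Step 2: y^k = 0.6, reduced costs: (10.8, -0.4)
  x^k = (0.0, 11.0), subgradient = b - a^T x = -32.0
  y^{k+1} = 0.6 + 0.05*-32.0 = -1.0
Step 3: y^k = -1.0, reduced costs: (14.0, 6.0)
  x^k = (0.0, 0.0), subgradient = b - a^T x = 12.0
  y^{k+1} = -1.0 + 0.05*12.0 = -0.4
Step 4: y^k = -0.4, reduced costs: (12.8, 3.6)
  x^k = (0.0, 0.0), subgradient = b - a^T x = 12.0
  y^{k+1} = -0.4 + 0.05*12.0 = 0.2
Dual objective at y_4 = 0.2: reduced costs (11.6, 1.2), box minimizer x = (0.0, 0.0)
g(y_4) = b*y + (c1 - a1*y)*x1 + (c2 - a2*y)*x2 = 12*0.2 + 11.6*0.0 + 1.2*0.0 = 2.4 + 0.0 + 0.0 = 2.4


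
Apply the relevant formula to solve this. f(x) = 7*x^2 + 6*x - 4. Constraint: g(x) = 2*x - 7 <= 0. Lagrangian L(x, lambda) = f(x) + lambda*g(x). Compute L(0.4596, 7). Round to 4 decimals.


Step 1: Evaluate f(x).
f(0.4596) = 7*0.4596^2 + 6*0.4596 - 4 = 0.2362
Step 2: Evaluate g(x).
g(0.4596) = 2*0.4596 - 7 = -6.0808
Step 3: Compute Lagrangian.
L = 0.2362 + 7*-6.0808 = -42.3294


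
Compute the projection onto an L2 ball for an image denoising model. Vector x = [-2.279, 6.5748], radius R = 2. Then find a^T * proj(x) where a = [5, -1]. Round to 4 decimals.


Step 1: Compute ||x|| (intermediates to 6 decimals).
||x|| = sqrt((-2.279)^2 + 6.5748^2) = 6.95858
Step 2: Project.
Since ||x|| > R, scale = R/||x|| = 2/6.95858 = 0.287415, proj(x) = scale * x
proj(x) = [-0.655019, 1.889696]
Step 3: Dot product.
a^T * proj(x) = 5*(-0.655019) - 1*1.889696 = -5.1648


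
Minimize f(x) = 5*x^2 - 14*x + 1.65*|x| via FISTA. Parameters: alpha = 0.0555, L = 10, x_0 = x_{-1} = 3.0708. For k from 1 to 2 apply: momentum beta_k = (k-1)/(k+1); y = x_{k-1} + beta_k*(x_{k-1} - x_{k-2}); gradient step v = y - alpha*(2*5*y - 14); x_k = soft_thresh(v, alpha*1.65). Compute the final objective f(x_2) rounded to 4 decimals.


FISTA on f(x) = 5*x^2 - 14*x + 1.65*|x|
L = 10, alpha = 0.0555
Iteration 1: beta = 0.0, y = 3.0708 + 0.0*(3.0708 - 3.0708) = 3.0708
  grad(y) = 16.708, v = y - alpha*grad = 2.1435
  prox(v) = soft_thresh(2.1435, 0.0916) = 2.0519
Iteration 2: beta = 0.3333, y = 2.0519 + 0.3333*(2.0519 - 3.0708) = 1.7123
  grad(y) = 3.1231, v = y - alpha*grad = 1.539
  prox(v) = soft_thresh(1.539, 0.0916) = 1.4474
f(x_2) = 5*1.4474^2 - 14*1.4474 + 1.65*|1.4474| = -7.4006


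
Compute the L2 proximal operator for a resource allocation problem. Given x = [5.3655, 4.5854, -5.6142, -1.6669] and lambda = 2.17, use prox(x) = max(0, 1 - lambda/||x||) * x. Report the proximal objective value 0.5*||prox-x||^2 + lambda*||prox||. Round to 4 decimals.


Step 1: Compute ||x||.
||x|| = 9.1713
Step 2: Compute scaling factor.
scale = max(0, 1 - 2.17/9.1713) = 0.7634
Step 3: prox(x) = [4.096, 3.5005, -4.2858, -1.2725]
||prox(x)|| = 7.0013
Step 4: Proximal objective.
0.5*||prox-x||^2 = 2.3545
lambda*||prox|| = 15.1928
Total = 17.5472


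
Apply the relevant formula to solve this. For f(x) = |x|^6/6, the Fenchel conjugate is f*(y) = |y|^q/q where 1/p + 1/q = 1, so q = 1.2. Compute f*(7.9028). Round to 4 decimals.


The conjugate exponent q satisfies 1/p + 1/q = 1.
p = 6, so q = 6/(6 - 1) = 1.2
|y|^q = 7.9028^1.2 = 11.9492
f*(7.9028) = 11.9492 / 1.2 = 9.9576


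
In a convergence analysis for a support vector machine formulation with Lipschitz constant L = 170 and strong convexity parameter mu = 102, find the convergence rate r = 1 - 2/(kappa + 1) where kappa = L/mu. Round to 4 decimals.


Step 1: Compute the condition number.
kappa = L/mu = 170/102 = 1.6667
Step 2: Compute the convergence rate.
r = 1 - 2/(kappa + 1) = 1 - 2*mu/(L + mu) = (L - mu)/(L + mu) = 68/272 = 0.25


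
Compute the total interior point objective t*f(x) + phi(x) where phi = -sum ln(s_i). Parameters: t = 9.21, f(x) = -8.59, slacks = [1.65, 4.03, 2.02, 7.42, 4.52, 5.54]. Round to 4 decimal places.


Step 1: Compute log-barrier.
ln values: [0.5008, 1.3938, 0.7031, 2.0042, 1.5085, 1.712]
phi = -(0.5008 + 1.3938 + 0.7031 + 2.0042 + 1.5085 + 1.712) = -7.8223
Step 2: Compute augmented objective.
t*f(x) = 9.21*-8.59 = -79.1139
Total = -79.1139 - 7.8223 = -86.9362


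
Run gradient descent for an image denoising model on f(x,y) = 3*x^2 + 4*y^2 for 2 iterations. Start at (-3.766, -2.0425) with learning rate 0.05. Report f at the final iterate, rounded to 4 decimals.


Gradient descent on f(x,y) = 3*x^2 + 4*y^2.
Starting point: (-3.766, -2.0425), alpha = 0.05
Step 1: grad_x = 2*3*-3.766 = -22.596, grad_y = 2*4*-2.0425 = -16.34
  x_1 = -3.766 - 0.05*-22.596 = -2.6362
  y_1 = -2.0425 - 0.05*-16.34 = -1.2255
Step 2: grad_x = 2*3*-2.6362 = -15.8172, grad_y = 2*4*-1.2255 = -9.804
  x_2 = -2.6362 - 0.05*-15.8172 = -1.8453
  y_2 = -1.2255 - 0.05*-9.804 = -0.7353
f(-1.8453, -0.7353) = 3*(-1.8453)^2 + 4*(-0.7353)^2 = 12.3785


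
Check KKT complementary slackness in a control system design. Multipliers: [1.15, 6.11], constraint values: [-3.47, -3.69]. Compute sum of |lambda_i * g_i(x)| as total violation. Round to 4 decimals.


KKT complementary slackness check:
lambda_1 * g_1 = 1.15 * -3.47 = -3.9905
lambda_2 * g_2 = 6.11 * -3.69 = -22.5459
Total violation = 3.9905 + 22.5459 = 26.5364


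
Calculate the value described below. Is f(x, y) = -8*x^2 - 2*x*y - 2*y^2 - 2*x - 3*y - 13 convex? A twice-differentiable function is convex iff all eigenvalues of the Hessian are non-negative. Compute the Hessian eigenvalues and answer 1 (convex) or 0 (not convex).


The Hessian of f(x,y) = -8*x^2 - 2*x*y - 2*y^2 - 2*x - 3*y - 13 is:
H = [[-16, -2], [-2, -4]]
Trace = -16 - 4 = -20
Determinant = -16*-4 - (-2)^2 = 60
Discriminant = (-20)^2 - 4*60 = 160.0
Eigenvalues: lambda_1 = -16.3246, lambda_2 = -3.6754
The function is not convex.

0


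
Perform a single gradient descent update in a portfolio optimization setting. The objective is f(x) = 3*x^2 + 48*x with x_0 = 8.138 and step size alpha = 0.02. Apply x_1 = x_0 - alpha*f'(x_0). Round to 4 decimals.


We compute the gradient at x_0 and apply the update.
f'(x) = 6*x + 48
f'(8.138) = 6*8.138 + 48 = 96.828
x_1 = 8.138 - 0.02*96.828 = 6.2014


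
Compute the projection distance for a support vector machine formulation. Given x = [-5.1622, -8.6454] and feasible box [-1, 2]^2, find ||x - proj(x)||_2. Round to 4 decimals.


Project each component onto [-1, 2].
clip(-5.1622) = -1.0, clip(-8.6454) = -1.0
Projection = [-1.0, -1.0]
Squared diffs: [17.3239, 58.4521]
Distance = sqrt(75.776) = 8.7049


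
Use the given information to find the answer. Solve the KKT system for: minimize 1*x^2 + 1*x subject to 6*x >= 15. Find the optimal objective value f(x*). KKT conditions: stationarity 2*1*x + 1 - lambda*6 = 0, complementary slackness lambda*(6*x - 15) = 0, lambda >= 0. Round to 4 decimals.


Step 1: Try lambda = 0 (constraint inactive).
x_unc = -1/(2*1) = -0.5
Check: 6*-0.5 = -3.0 < 15 -- violated!
Step 2: Constraint must be active: 6*x = 15
x* = 15/6 = 2.5
lambda = (2*1*2.5 + 1)/6 = 1.0
Step 3: Compute optimal value.
f(x*) = 1*2.5^2 + 1*2.5 = 8.75


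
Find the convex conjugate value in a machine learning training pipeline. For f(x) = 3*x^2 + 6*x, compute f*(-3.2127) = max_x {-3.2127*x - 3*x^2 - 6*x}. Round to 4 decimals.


f*(y) = sup_x {y*x - a*x^2 - b*x} = sup_x {(y-b)*x - a*x^2}
FOC: (y - b) - 2a*x = 0 => x* = (y - b)/(2a)
x* = (-3.2127 - 6)/(2*3) = -1.5355
f*(-3.2127) = (y-b)^2/(4a) = (-3.2127 - 6)^2/(4*3)
= 84.8738/12 = 7.0728


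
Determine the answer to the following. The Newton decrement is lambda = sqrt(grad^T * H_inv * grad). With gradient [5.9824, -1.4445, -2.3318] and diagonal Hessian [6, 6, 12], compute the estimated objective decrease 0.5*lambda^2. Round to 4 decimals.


Step 1: H is diagonal, so H^(-1) * g = [0.9971, -0.2408, -0.1943].
Step 2: g^T H^(-1) g = sum_i g_i^2 / H_ii
  = (5.9824)^2/6 + (-1.4445)^2/6 + (-2.3318)^2/12
  = 5.9649 + 0.3478 + 0.4531 = 6.7657
Step 3: Objective decrease = 0.5 * g^T H^(-1) g = 3.3829


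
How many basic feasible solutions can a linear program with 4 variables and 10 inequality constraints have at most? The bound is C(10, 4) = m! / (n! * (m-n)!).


Each vertex corresponds to some choice of n active constraints out of m, so the number of vertices is at most C(m, n) = m! / (n!(m-n)!).
m = 10, n = 4
Numerator: 10 * 9 * 8 * 7
Denominator: 4! = 24
C(10, 4) = 210


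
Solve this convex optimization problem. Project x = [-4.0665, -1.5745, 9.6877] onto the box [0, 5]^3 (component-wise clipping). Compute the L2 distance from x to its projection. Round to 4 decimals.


Project each component onto [0, 5].
clip(-4.0665) = 0.0, clip(-1.5745) = 0.0, clip(9.6877) = 5.0
Projection = [0.0, 0.0, 5.0]
Squared diffs: [16.5364, 2.4791, 21.9745]
Distance = sqrt(40.99) = 6.4023


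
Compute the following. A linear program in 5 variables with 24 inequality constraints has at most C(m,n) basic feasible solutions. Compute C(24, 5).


Each vertex corresponds to some choice of n active constraints out of m, so the number of vertices is at most C(m, n) = m! / (n!(m-n)!).
m = 24, n = 5
Numerator: 24 * 23 * 22 * 21 * 20
Denominator: 5! = 120
C(24, 5) = 42504


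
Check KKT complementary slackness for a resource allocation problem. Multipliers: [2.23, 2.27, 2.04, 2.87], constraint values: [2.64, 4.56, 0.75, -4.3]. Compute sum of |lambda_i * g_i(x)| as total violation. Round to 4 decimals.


KKT complementary slackness check:
lambda_1 * g_1 = 2.23 * 2.64 = 5.8872
lambda_2 * g_2 = 2.27 * 4.56 = 10.3512
lambda_3 * g_3 = 2.04 * 0.75 = 1.53
lambda_4 * g_4 = 2.87 * -4.3 = -12.341
Total violation = 5.8872 + 10.3512 + 1.53 + 12.341 = 30.1094


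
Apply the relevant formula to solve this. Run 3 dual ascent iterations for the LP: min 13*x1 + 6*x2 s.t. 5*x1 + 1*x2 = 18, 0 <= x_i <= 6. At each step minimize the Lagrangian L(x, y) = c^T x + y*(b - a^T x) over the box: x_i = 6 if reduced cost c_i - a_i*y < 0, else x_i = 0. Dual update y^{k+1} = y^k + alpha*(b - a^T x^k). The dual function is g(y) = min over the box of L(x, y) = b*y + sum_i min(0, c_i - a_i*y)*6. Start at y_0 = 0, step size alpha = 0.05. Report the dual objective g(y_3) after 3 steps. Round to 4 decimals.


Dual ascent for LP: min 13*x1 + 6*x2, 5*x1 + 1*x2 = 18, 0 <= x_i <= 6
Step 1: y^k = 0.0, reduced costs: (13.0, 6.0)
  x^k = (0.0, 0.0), subgradient = b - a^T x = 18.0
  y^{k+1} = 0.0 + 0.05*18.0 = 0.9
Step 2: y^k = 0.9, reduced costs: (8.5, 5.1)
  x^k = (0.0, 0.0), subgradient = b - a^T x = 18.0
  y^{k+1} = 0.9 + 0.05*18.0 = 1.8
Step 3: y^k = 1.8, reduced costs: (4.0, 4.2)
  x^k = (0.0, 0.0), subgradient = b - a^T x = 18.0
  y^{k+1} = 1.8 + 0.05*18.0 = 2.7
Dual objective at y_3 = 2.7: reduced costs (-0.5, 3.3), box minimizer x = (6.0, 0.0)
g(y_3) = b*y + (c1 - a1*y)*x1 + (c2 - a2*y)*x2 = 18*2.7 + (-0.5)*6.0 + 3.3*0.0 = 48.6 - 3.0 + 0.0 = 45.6


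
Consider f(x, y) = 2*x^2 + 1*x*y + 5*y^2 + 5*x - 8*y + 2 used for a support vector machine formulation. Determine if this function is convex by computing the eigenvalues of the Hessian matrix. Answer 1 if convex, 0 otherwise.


The Hessian of f(x,y) = 2*x^2 + 1*x*y + 5*y^2 + 5*x - 8*y + 2 is:
H = [[4, 1], [1, 10]]
Trace = 4 + 10 = 14
Determinant = 4*10 - (1)^2 = 39
Discriminant = (14)^2 - 4*39 = 40.0
Eigenvalues: lambda_1 = 3.8377, lambda_2 = 10.1623
The function is convex.

1


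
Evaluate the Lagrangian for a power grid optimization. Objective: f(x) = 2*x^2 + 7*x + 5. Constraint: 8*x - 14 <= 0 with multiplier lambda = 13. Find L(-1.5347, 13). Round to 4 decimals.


Step 1: Evaluate f(x).
f(-1.5347) = 2*(-1.5347)^2 + 7*(-1.5347) + 5 = -1.0323
Step 2: Evaluate g(x).
g(-1.5347) = 8*-1.5347 - 14 = -26.2776
Step 3: Compute Lagrangian.
L = -1.0323 + 13*-26.2776 = -342.6411


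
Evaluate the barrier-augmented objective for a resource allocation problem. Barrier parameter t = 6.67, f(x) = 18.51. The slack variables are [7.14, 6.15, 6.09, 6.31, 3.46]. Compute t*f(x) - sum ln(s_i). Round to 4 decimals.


Step 1: Compute log-barrier.
ln values: [1.9657, 1.8165, 1.8066, 1.8421, 1.2413]
phi = -(1.9657 + 1.8165 + 1.8066 + 1.8421 + 1.2413) = -8.6722
Step 2: Compute augmented objective.
t*f(x) = 6.67*18.51 = 123.4617
Total = 123.4617 - 8.6722 = 114.7895


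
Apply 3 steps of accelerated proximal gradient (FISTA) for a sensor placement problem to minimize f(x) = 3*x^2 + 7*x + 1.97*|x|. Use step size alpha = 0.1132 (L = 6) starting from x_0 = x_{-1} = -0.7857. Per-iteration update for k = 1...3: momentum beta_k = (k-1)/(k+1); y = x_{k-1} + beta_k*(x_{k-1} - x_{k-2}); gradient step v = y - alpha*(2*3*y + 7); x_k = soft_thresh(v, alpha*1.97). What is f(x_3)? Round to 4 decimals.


FISTA on f(x) = 3*x^2 + 7*x + 1.97*|x|
L = 6, alpha = 0.1132
Iteration 1: beta = 0.0, y = -0.7857 + 0.0*(-0.7857 + 0.7857) = -0.7857
  grad(y) = 2.2858, v = y - alpha*grad = -1.0445
  prox(v) = soft_thresh(-1.0445, 0.223) = -0.8214
Iteration 2: beta = 0.3333, y = -0.8214 + 0.3333*(-0.8214 + 0.7857) = -0.8334
  grad(y) = 1.9998, v = y - alpha*grad = -1.0597
  prox(v) = soft_thresh(-1.0597, 0.223) = -0.8367
Iteration 3: beta = 0.5, y = -0.8367 + 0.5*(-0.8367 + 0.8214) = -0.8444
  grad(y) = 1.9337, v = y - alpha*grad = -1.0633
  prox(v) = soft_thresh(-1.0633, 0.223) = -0.8403
f(x_3) = 3*(-0.8403)^2 + 7*(-0.8403) + 1.97*|-0.8403| = -2.1084


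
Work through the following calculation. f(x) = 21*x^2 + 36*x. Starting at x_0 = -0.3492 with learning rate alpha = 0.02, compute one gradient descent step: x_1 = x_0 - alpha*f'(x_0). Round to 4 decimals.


We compute the gradient at x_0 and apply the update.
f'(x) = 42*x + 36
f'(-0.3492) = 42*-0.3492 + 36 = 21.3336
x_1 = -0.3492 - 0.02*21.3336 = -0.7759


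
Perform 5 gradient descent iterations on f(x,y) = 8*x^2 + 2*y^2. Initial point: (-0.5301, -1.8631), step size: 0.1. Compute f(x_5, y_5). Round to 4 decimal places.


Gradient descent on f(x,y) = 8*x^2 + 2*y^2.
Starting point: (-0.5301, -1.8631), alpha = 0.1
Step 1: grad_x = 2*8*-0.5301 = -8.4816, grad_y = 2*2*-1.8631 = -7.4524
  x_1 = -0.5301 - 0.1*-8.4816 = 0.3181
  y_1 = -1.8631 - 0.1*-7.4524 = -1.1179
Step 2: grad_x = 2*8*0.3181 = 5.089, grad_y = 2*2*-1.1179 = -4.4714
  x_2 = 0.3181 - 0.1*5.089 = -0.1908
  y_2 = -1.1179 - 0.1*-4.4714 = -0.6707
Step 3: grad_x = 2*8*-0.1908 = -3.0534, grad_y = 2*2*-0.6707 = -2.6829
  x_3 = -0.1908 - 0.1*-3.0534 = 0.1145
  y_3 = -0.6707 - 0.1*-2.6829 = -0.4024
Step 4: grad_x = 2*8*0.1145 = 1.832, grad_y = 2*2*-0.4024 = -1.6097
  x_4 = 0.1145 - 0.1*1.832 = -0.0687
  y_4 = -0.4024 - 0.1*-1.6097 = -0.2415
Step 5: grad_x = 2*8*-0.0687 = -1.0992, grad_y = 2*2*-0.2415 = -0.9658
  x_5 = -0.0687 - 0.1*-1.0992 = 0.0412
  y_5 = -0.2415 - 0.1*-0.9658 = -0.1449
f(0.0412, -0.1449) = 8*0.0412^2 + 2*(-0.1449)^2 = 0.0556


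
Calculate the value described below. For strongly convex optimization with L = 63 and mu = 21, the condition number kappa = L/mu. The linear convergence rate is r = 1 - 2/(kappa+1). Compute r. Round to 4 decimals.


Step 1: Compute the condition number.
kappa = L/mu = 63/21 = 3.0
Step 2: Compute the convergence rate.
r = 1 - 2/(kappa + 1) = 1 - 2*mu/(L + mu) = (L - mu)/(L + mu) = 42/84 = 0.5


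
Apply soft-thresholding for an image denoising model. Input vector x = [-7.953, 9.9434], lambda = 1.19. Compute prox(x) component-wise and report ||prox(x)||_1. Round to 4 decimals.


Soft-thresholding with lambda = 1.19:
prox(-7.953) = sign(-7.953)*max(|-7.953| - 1.19, 0) = -6.763
prox(9.9434) = sign(9.9434)*max(|9.9434| - 1.19, 0) = 8.7534
prox(x) = [-6.763, 8.7534]
||prox(x)||_1 = 6.763 + 8.7534 = 15.5164


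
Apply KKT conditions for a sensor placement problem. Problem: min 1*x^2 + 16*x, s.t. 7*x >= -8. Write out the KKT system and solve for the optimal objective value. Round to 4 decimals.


Step 1: Try lambda = 0 (constraint inactive).
x_unc = -16/(2*1) = -8.0
Check: 7*-8.0 = -56.0 < -8 -- violated!
Step 2: Constraint must be active: 7*x = -8
x* = -8/7 = -1.1429 (rounded; the exact value -8/7 is used below)
lambda = (2*1*(-8/7) + 16)/7 = 1.9592
Step 3: Compute optimal value.
f(x*) = 1*(-8/7)^2 + 16*(-8/7) = -16.9796


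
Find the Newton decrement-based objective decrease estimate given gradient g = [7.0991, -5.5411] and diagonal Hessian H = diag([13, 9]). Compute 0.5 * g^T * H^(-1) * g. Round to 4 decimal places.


Step 1: H is diagonal, so H^(-1) * g = [0.5461, -0.6157].
Step 2: g^T H^(-1) g = sum_i g_i^2 / H_ii
  = (7.0991)^2/13 + (-5.5411)^2/9
  = 3.8767 + 3.4115 = 7.2882
Step 3: Objective decrease = 0.5 * g^T H^(-1) g = 3.6441


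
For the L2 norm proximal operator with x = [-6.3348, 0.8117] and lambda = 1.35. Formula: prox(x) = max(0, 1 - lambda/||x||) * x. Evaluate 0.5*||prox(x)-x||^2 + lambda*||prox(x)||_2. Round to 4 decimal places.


Step 1: Compute ||x||.
||x|| = 6.3866
Step 2: Compute scaling factor.
scale = max(0, 1 - 1.35/6.3866) = 0.7886
Step 3: prox(x) = [-4.9957, 0.6401]
||prox(x)|| = 5.0366
Step 4: Proximal objective.
0.5*||prox-x||^2 = 0.9113
lambda*||prox|| = 6.7994
Total = 7.7106


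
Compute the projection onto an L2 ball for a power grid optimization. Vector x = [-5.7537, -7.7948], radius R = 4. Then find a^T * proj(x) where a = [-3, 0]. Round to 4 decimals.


Step 1: Compute ||x|| (intermediates to 6 decimals).
||x|| = sqrt((-5.7537)^2 + (-7.7948)^2) = 9.688342
Step 2: Project.
Since ||x|| > R, scale = R/||x|| = 4/9.688342 = 0.412867, proj(x) = scale * x
proj(x) = [-2.375513, -3.218216]
Step 3: Dot product.
a^T * proj(x) = -3*(-2.375513) + 0*(-3.218216) = 7.1265


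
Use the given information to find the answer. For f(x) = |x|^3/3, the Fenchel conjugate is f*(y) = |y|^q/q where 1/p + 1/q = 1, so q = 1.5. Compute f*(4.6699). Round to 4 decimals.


The conjugate exponent q satisfies 1/p + 1/q = 1.
p = 3, so q = 3/(3 - 1) = 1.5
|y|^q = 4.6699^1.5 = 10.0916
f*(4.6699) = 10.0916 / 1.5 = 6.7278


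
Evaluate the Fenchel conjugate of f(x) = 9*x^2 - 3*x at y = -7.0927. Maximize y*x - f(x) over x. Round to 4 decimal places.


f*(y) = sup_x {y*x - a*x^2 - b*x} = sup_x {(y-b)*x - a*x^2}
FOC: (y - b) - 2a*x = 0 => x* = (y - b)/(2a)
x* = (-7.0927 + 3)/(2*9) = -0.2274
f*(-7.0927) = (y-b)^2/(4a) = (-7.0927 + 3)^2/(4*9)
= 16.7502/36 = 0.4653


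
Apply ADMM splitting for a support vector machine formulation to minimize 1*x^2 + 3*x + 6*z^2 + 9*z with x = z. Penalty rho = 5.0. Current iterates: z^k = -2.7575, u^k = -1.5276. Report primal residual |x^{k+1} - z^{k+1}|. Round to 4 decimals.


ADMM iteration with rho = 5.0, z^k = -2.7575, u^k = -1.5276
Step 1: x-update.
Minimize 1*x^2 + 3*x + (5.0/2)*(x + 2.7575 - 1.5276)^2
FOC: (2*1 + 5.0)*x = -3 + 5.0*(-2.7575 + 1.5276)
x^{k+1} = -1.3071
Step 2: z-update.
Minimize 6*z^2 + 9*z + (5.0/2)*(-1.3071 - z - 1.5276)^2
FOC: (2*6 + 5.0)*z = -9 + 5.0*(-1.3071 - 1.5276)
z^{k+1} = -1.3631
Step 3: u-update.
u^{k+1} = -1.5276 - 1.3071 + 1.3631 = -1.4715
Step 4: Primal residual = |-1.3071 + 1.3631| = 0.0561


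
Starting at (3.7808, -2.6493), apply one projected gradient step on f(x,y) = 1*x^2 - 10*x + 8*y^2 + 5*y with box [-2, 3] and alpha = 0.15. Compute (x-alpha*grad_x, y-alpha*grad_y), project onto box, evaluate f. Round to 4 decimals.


Step 1: Compute gradient at (3.7808, -2.6493).
grad_x = 2*1*3.7808 - 10 = -2.4384
grad_y = 2*8*-2.6493 + 5 = -37.3888
Step 2: Gradient step.
x_raw = 3.7808 - 0.15*-2.4384 = 4.1466
y_raw = -2.6493 - 0.15*-37.3888 = 2.959
Step 3: Project onto [-2, 3].
x_proj = clip(4.1466) = 3.0
y_proj = clip(2.959) = 2.959
Step 4: Evaluate f.
f(3.0, 2.959) = 63.8415


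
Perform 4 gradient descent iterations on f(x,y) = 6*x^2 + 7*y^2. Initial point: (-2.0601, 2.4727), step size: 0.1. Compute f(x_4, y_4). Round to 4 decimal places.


Gradient descent on f(x,y) = 6*x^2 + 7*y^2.
Starting point: (-2.0601, 2.4727), alpha = 0.1
Step 1: grad_x = 2*6*-2.0601 = -24.7212, grad_y = 2*7*2.4727 = 34.6178
  x_1 = -2.0601 - 0.1*-24.7212 = 0.412
  y_1 = 2.4727 - 0.1*34.6178 = -0.9891
Step 2: grad_x = 2*6*0.412 = 4.9442, grad_y = 2*7*-0.9891 = -13.8471
  x_2 = 0.412 - 0.1*4.9442 = -0.0824
  y_2 = -0.9891 - 0.1*-13.8471 = 0.3956
Step 3: grad_x = 2*6*-0.0824 = -0.9888, grad_y = 2*7*0.3956 = 5.5388
  x_3 = -0.0824 - 0.1*-0.9888 = 0.0165
  y_3 = 0.3956 - 0.1*5.5388 = -0.1583
Step 4: grad_x = 2*6*0.0165 = 0.1978, grad_y = 2*7*-0.1583 = -2.2155
  x_4 = 0.0165 - 0.1*0.1978 = -0.0033
  y_4 = -0.1583 - 0.1*-2.2155 = 0.0633
f(-0.0033, 0.0633) = 6*(-0.0033)^2 + 7*0.0633^2 = 0.0281


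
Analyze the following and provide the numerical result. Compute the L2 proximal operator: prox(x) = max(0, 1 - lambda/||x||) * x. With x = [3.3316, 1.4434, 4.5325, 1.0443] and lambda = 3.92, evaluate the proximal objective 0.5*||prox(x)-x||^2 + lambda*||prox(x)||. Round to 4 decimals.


Step 1: Compute ||x||.
||x|| = 5.9006
Step 2: Compute scaling factor.
scale = max(0, 1 - 3.92/5.9006) = 0.3357
Step 3: prox(x) = [1.1183, 0.4845, 1.5214, 0.3505]
||prox(x)|| = 1.9806
Step 4: Proximal objective.
0.5*||prox-x||^2 = 7.6832
lambda*||prox|| = 7.764
Total = 15.4472


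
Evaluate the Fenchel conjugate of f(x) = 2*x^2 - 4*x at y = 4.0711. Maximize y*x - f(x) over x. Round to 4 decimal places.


f*(y) = sup_x {y*x - a*x^2 - b*x} = sup_x {(y-b)*x - a*x^2}
FOC: (y - b) - 2a*x = 0 => x* = (y - b)/(2a)
x* = (4.0711 + 4)/(2*2) = 2.0178
f*(4.0711) = (y-b)^2/(4a) = (4.0711 + 4)^2/(4*2)
= 65.1427/8 = 8.1428


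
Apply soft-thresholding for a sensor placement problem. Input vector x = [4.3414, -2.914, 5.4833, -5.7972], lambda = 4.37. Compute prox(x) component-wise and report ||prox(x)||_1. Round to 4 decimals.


Soft-thresholding with lambda = 4.37:
prox(4.3414) = sign(4.3414)*max(|4.3414| - 4.37, 0) = 0.0
prox(-2.914) = sign(-2.914)*max(|-2.914| - 4.37, 0) = 0.0
prox(5.4833) = sign(5.4833)*max(|5.4833| - 4.37, 0) = 1.1133
prox(-5.7972) = sign(-5.7972)*max(|-5.7972| - 4.37, 0) = -1.4272
prox(x) = [0.0, 0.0, 1.1133, -1.4272]
||prox(x)||_1 = 0.0 + 0.0 + 1.1133 + 1.4272 = 2.5405


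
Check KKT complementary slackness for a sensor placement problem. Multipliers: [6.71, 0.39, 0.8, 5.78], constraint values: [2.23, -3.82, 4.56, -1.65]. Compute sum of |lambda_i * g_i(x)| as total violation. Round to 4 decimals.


KKT complementary slackness check:
lambda_1 * g_1 = 6.71 * 2.23 = 14.9633
lambda_2 * g_2 = 0.39 * -3.82 = -1.4898
lambda_3 * g_3 = 0.8 * 4.56 = 3.648
lambda_4 * g_4 = 5.78 * -1.65 = -9.537
Total violation = 14.9633 + 1.4898 + 3.648 + 9.537 = 29.6381


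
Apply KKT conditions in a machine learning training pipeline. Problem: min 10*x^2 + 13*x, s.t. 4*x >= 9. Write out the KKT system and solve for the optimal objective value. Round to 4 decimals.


Step 1: Try lambda = 0 (constraint inactive).
x_unc = -13/(2*10) = -0.65
Check: 4*-0.65 = -2.6 < 9 -- violated!
Step 2: Constraint must be active: 4*x = 9
x* = 9/4 = 2.25
lambda = (2*10*2.25 + 13)/4 = 14.5
Step 3: Compute optimal value.
f(x*) = 10*2.25^2 + 13*2.25 = 79.875


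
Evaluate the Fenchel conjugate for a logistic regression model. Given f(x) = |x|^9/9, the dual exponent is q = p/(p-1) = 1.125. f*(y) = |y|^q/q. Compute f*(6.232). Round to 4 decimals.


The conjugate exponent q satisfies 1/p + 1/q = 1.
p = 9, so q = 9/(9 - 1) = 1.125
|y|^q = 6.232^1.125 = 7.8335
f*(6.232) = 7.8335 / 1.125 = 6.9631


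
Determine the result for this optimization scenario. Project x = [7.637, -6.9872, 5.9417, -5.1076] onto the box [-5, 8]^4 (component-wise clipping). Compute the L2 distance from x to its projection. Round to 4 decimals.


Project each component onto [-5, 8].
clip(7.637) = 7.637, clip(-6.9872) = -5.0, clip(5.9417) = 5.9417, clip(-5.1076) = -5.0
Projection = [7.637, -5.0, 5.9417, -5.0]
Squared diffs: [0.0, 3.949, 0.0, 0.0116]
Distance = sqrt(3.9606) = 1.9901


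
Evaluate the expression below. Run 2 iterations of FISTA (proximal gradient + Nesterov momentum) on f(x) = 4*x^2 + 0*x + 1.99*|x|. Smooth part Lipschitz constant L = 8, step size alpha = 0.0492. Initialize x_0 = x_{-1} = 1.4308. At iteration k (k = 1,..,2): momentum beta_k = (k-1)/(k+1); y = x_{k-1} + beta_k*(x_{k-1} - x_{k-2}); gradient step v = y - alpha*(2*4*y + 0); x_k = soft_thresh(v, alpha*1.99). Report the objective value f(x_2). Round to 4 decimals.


FISTA on f(x) = 4*x^2 + 0*x + 1.99*|x|
L = 8, alpha = 0.0492
Iteration 1: beta = 0.0, y = 1.4308 + 0.0*(1.4308 - 1.4308) = 1.4308
  grad(y) = 11.4464, v = y - alpha*grad = 0.8676
  prox(v) = soft_thresh(0.8676, 0.0979) = 0.7697
Iteration 2: beta = 0.3333, y = 0.7697 + 0.3333*(0.7697 - 1.4308) = 0.5494
  grad(y) = 4.395, v = y - alpha*grad = 0.3331
  prox(v) = soft_thresh(0.3331, 0.0979) = 0.2352
f(x_2) = 4*0.2352^2 + 0*0.2352 + 1.99*|0.2352| = 0.6894


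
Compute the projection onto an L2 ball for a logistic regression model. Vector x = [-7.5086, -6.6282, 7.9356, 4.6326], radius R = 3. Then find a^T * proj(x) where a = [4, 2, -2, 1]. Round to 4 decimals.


Step 1: Compute ||x|| (intermediates to 6 decimals).
||x|| = sqrt((-7.5086)^2 + (-6.6282)^2 + 7.9356^2 + 4.6326^2) = 13.592161
Step 2: Project.
Since ||x|| > R, scale = R/||x|| = 3/13.592161 = 0.220715, proj(x) = scale * x
proj(x) = [-1.657261, -1.462943, 1.751506, 1.022484]
Step 3: Dot product.
a^T * proj(x) = 4*(-1.657261) + 2*(-1.462943) - 2*1.751506 + 1*1.022484 = -12.0355


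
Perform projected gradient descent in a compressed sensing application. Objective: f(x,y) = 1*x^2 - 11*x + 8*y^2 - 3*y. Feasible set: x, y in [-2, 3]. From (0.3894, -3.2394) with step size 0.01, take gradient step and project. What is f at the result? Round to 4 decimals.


Step 1: Compute gradient at (0.3894, -3.2394).
grad_x = 2*1*0.3894 - 11 = -10.2212
grad_y = 2*8*-3.2394 - 3 = -54.8304
Step 2: Gradient step.
x_raw = 0.3894 - 0.01*-10.2212 = 0.4916
y_raw = -3.2394 - 0.01*-54.8304 = -2.6911
Step 3: Project onto [-2, 3].
x_proj = clip(0.4916) = 0.4916
y_proj = clip(-2.6911) = -2.0
Step 4: Evaluate f.
f(0.4916, -2.0) = 32.834


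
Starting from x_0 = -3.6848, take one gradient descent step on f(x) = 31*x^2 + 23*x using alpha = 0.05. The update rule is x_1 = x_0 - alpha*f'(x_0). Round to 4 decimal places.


We compute the gradient at x_0 and apply the update.
f'(x) = 62*x + 23
f'(-3.6848) = 62*-3.6848 + 23 = -205.4576
x_1 = -3.6848 - 0.05*-205.4576 = 6.5881


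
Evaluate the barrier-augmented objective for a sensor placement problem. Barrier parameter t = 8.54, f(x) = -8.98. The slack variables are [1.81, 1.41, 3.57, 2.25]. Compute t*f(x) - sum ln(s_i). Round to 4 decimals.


Step 1: Compute log-barrier.
ln values: [0.5933, 0.3436, 1.2726, 0.8109]
phi = -(0.5933 + 0.3436 + 1.2726 + 0.8109) = -3.0204
Step 2: Compute augmented objective.
t*f(x) = 8.54*-8.98 = -76.6892
Total = -76.6892 - 3.0204 = -79.7096


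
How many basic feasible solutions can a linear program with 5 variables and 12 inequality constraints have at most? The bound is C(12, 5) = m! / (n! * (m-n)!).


Each vertex corresponds to some choice of n active constraints out of m, so the number of vertices is at most C(m, n) = m! / (n!(m-n)!).
m = 12, n = 5
Numerator: 12 * 11 * 10 * 9 * 8
Denominator: 5! = 120
C(12, 5) = 792


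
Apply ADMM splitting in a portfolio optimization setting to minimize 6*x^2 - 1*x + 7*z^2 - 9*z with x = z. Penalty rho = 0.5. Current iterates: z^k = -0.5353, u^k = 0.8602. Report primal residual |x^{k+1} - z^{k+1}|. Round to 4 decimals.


ADMM iteration with rho = 0.5, z^k = -0.5353, u^k = 0.8602
Step 1: x-update.
Minimize 6*x^2 - 1*x + (0.5/2)*(x + 0.5353 + 0.8602)^2
FOC: (2*6 + 0.5)*x = 1 + 0.5*(-0.5353 - 0.8602)
x^{k+1} = 0.0242
Step 2: z-update.
Minimize 7*z^2 - 9*z + (0.5/2)*(0.0242 - z + 0.8602)^2
FOC: (2*7 + 0.5)*z = 9 + 0.5*(0.0242 + 0.8602)
z^{k+1} = 0.6512
Step 3: u-update.
u^{k+1} = 0.8602 + 0.0242 - 0.6512 = 0.2332
Step 4: Primal residual = |0.0242 - 0.6512| = 0.627


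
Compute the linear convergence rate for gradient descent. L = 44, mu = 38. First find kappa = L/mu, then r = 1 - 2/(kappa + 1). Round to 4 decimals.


Step 1: Compute the condition number.
kappa = L/mu = 44/38 = 1.1579
Step 2: Compute the convergence rate.
r = 1 - 2/(kappa + 1) = 1 - 2*mu/(L + mu) = (L - mu)/(L + mu) = 6/82 = 0.0732


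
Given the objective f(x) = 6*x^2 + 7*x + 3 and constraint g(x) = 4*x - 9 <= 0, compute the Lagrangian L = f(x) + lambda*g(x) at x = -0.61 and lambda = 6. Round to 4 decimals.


Step 1: Evaluate f(x).
f(-0.61) = 6*(-0.61)^2 + 7*(-0.61) + 3 = 0.9626
Step 2: Evaluate g(x).
g(-0.61) = 4*-0.61 - 9 = -11.44
Step 3: Compute Lagrangian.
L = 0.9626 + 6*-11.44 = -67.6774


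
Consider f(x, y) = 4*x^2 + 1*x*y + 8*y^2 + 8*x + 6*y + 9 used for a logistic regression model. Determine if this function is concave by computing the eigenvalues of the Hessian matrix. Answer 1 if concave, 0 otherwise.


The Hessian of f(x,y) = 4*x^2 + 1*x*y + 8*y^2 + 8*x + 6*y + 9 is:
H = [[8, 1], [1, 16]]
Trace = 8 + 16 = 24
Determinant = 8*16 - (1)^2 = 127
Discriminant = (24)^2 - 4*127 = 68.0
Eigenvalues: lambda_1 = 7.8769, lambda_2 = 16.1231
The function is not concave.

0


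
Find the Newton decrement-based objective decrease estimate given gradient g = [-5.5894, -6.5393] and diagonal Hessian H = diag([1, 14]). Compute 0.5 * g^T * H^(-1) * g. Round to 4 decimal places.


Step 1: H is diagonal, so H^(-1) * g = [-5.5894, -0.4671].
Step 2: g^T H^(-1) g = sum_i g_i^2 / H_ii
  = (-5.5894)^2/1 + (-6.5393)^2/14
  = 31.2414 + 3.0545 = 34.2959
Step 3: Objective decrease = 0.5 * g^T H^(-1) g = 17.1479
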